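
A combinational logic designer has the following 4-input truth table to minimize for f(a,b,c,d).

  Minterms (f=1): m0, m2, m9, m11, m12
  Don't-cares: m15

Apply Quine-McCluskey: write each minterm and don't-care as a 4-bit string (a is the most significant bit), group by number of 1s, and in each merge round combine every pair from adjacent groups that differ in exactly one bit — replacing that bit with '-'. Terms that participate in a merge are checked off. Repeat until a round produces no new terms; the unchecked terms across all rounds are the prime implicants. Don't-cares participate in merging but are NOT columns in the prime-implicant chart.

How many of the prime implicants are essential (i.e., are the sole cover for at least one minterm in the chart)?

3

Round 0: 0000✓ 0010✓ 1001✓ 1011✓ 1100 1111✓
Round 1: 00-0 1-11 10-1
PIs = {00-0, 1-11, 10-1, 1100}
Coverage chart:
  m0: 00-0 ←essential
  m2: 00-0 ←essential
  m9: 10-1 ←essential
  m11: 1-11,10-1
  m12: 1100 ←essential
Essential: 00-0, 10-1, 1100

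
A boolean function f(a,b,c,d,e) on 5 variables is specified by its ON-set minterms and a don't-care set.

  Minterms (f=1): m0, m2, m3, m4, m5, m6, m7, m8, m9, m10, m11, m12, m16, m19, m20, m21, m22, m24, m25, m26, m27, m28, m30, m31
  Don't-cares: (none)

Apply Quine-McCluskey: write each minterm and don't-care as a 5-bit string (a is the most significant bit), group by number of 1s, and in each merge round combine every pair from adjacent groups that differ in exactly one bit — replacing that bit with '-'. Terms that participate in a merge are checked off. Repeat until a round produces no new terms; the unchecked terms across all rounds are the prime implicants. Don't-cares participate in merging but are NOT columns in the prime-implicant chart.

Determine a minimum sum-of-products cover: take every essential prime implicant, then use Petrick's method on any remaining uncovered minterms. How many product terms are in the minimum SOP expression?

size-2^0 implicants → 00000(✓)  00010(✓)  00011(✓)  00100(✓)  00101(✓)  00110(✓)  00111(✓)  01000(✓)  01001(✓)  01010(✓)  01011(✓)  01100(✓)  10000(✓)  10011(✓)  10100(✓)  10101(✓)  10110(✓)  11000(✓)  11001(✓)  11010(✓)  11011(✓)  11100(✓)  11110(✓)  11111(✓)
size-2^1 implicants → -0000(✓)  -0011(✓)  -0100(✓)  -0101(✓)  -0110(✓)  -1000(✓)  -1001(✓)  -1010(✓)  -1011(✓)  -1100(✓)  0-000(✓)  0-010(✓)  0-011(✓)  0-100(✓)  00-00(✓)  00-10(✓)  00-11(✓)  000-0(✓)  0001-(✓)  001-0(✓)  001-1(✓)  0010-(✓)  0011-(✓)  01-00(✓)  010-0(✓)  010-1(✓)  0100-(✓)  0101-(✓)  1-000(✓)  1-011(✓)  1-100(✓)  1-110(✓)  10-00(✓)  101-0(✓)  1010-(✓)  11-00(✓)  11-10(✓)  11-11(✓)  110-0(✓)  110-1(✓)  1100-(✓)  1101-(✓)  111-0(✓)  1111-(✓)
size-2^2 implicants → --000(✓)  --011  --100(✓)  -0-00(✓)  -01-0  -010-  -1-00(✓)  -10-0(✓)  -10-1(✓)  -100-(✓)  -101-(✓)  0--00(✓)  0-0-0  0-01-  00--0  00-1-  001--  010--(✓)  1--00(✓)  1-1-0  11--0  11-1-  110--(✓)
size-2^3 implicants → ---00  -10--
Unchecked terms (primes): ---00, --011, -01-0, -010-, -10--, 0-0-0, 0-01-, 00--0, 00-1-, 001--, 1-1-0, 11--0, 11-1-
Minterm coverage:
  m0 ⊆ ---00,0-0-0,00--0
  m2 ⊆ 0-0-0,0-01-,00--0,00-1-
  m3 ⊆ --011,0-01-,00-1-
  m4 ⊆ ---00,-01-0,-010-,00--0,001--
  m5 ⊆ -010-,001--
  m6 ⊆ -01-0,00--0,00-1-,001--
  m7 ⊆ 00-1-,001--
  m8 ⊆ ---00,-10--,0-0-0
  m9 ⊆ -10-- [E]
  m10 ⊆ -10--,0-0-0,0-01-
  m11 ⊆ --011,-10--,0-01-
  m12 ⊆ ---00 [E]
  m16 ⊆ ---00 [E]
  m19 ⊆ --011 [E]
  m20 ⊆ ---00,-01-0,-010-,1-1-0
  m21 ⊆ -010- [E]
  m22 ⊆ -01-0,1-1-0
  m24 ⊆ ---00,-10--,11--0
  m25 ⊆ -10-- [E]
  m26 ⊆ -10--,11--0,11-1-
  m27 ⊆ --011,-10--,11-1-
  m28 ⊆ ---00,1-1-0,11--0
  m30 ⊆ 1-1-0,11--0,11-1-
  m31 ⊆ 11-1- [E]
E = {---00, --011, -010-, -10--, 11-1-}
Petrick residual → -01-0, 00-1-
Cover = d'e' + c'de + b'ce' + b'cd' + bc' + a'b'd + abd  |cover|=7

7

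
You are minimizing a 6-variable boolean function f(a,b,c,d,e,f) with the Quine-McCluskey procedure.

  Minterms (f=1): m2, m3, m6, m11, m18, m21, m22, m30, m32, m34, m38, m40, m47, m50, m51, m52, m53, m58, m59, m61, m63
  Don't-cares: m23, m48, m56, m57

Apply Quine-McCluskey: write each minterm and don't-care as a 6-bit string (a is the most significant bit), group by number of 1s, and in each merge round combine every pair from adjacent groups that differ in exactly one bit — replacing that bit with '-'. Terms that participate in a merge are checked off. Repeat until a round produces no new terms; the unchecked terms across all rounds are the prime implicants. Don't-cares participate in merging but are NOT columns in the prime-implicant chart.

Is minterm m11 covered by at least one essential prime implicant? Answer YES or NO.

[col 0] 000010*, 000011*, 000110*, 001011*, 010010*, 010101*, 010110*, 010111*, 011110*, 100000*, 100010*, 100110*, 101000*, 101111*, 110000*, 110010*, 110011*, 110100*, 110101*, 111000*, 111001*, 111010*, 111011*, 111101*, 111111*
[col 1] -00010*, -00110*, -10010*, -10101, 0-0010*, 0-0110*, 00-011, 000-10*, 00001-, 01-110, 010-10*, 0101-1, 01011-, 1-0000*, 1-0010*, 1-1000*, 1-1111, 10-000*, 100-10*, 1000-0*, 11-000*, 11-010*, 11-011*, 11-101, 110-00, 1100-0*, 11001-*, 11010-, 111-01*, 111-11*, 1110-0*, 1110-1*, 11100-*, 11101-*, 1111-1*
[col 2] --0010, -00-10, 0-0-10, 1--000, 1-00-0, 11-0-0, 11-01-, 111--1, 1110--
Prime implicants: --0010, -00-10, -10101, 0-0-10, 00-011, 00001-, 01-110, 0101-1, 01011-, 1--000, 1-00-0, 1-1111, 11-0-0, 11-01-, 11-101, 110-00, 11010-, 111--1, 1110--
PI chart (minterm → PIs covering it):
  2 | --0010,-00-10,0-0-10,00001-
  3 | 00-011,00001-
  6 | -00-10,0-0-10
  11 | 00-011  (sole → essential)
  18 | --0010,0-0-10
  21 | -10101,0101-1
  22 | 0-0-10,01-110,01011-
  30 | 01-110  (sole → essential)
  32 | 1--000,1-00-0
  34 | --0010,-00-10,1-00-0
  38 | -00-10  (sole → essential)
  40 | 1--000  (sole → essential)
  47 | 1-1111  (sole → essential)
  50 | --0010,1-00-0,11-0-0,11-01-
  51 | 11-01-  (sole → essential)
  52 | 110-00,11010-
  53 | -10101,11-101,11010-
  58 | 11-0-0,11-01-,1110--
  59 | 11-01-,111--1,1110--
  61 | 11-101,111--1
  63 | 1-1111,111--1
Essential prime implicants: -00-10, 00-011, 01-110, 1--000, 1-1111, 11-01-

YES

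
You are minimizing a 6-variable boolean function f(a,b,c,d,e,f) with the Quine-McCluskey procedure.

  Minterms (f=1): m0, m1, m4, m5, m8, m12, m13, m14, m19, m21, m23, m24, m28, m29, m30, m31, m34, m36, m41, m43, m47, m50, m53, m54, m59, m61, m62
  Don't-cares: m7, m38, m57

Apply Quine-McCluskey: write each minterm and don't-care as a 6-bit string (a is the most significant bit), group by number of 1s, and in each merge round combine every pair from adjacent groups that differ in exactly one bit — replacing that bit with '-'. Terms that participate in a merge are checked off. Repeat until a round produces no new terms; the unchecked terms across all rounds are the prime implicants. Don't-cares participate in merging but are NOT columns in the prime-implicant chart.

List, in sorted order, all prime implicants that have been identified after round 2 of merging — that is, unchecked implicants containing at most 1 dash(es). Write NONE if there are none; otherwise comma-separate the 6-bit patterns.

Round 0: 000000✓ 000001✓ 000100✓ 000101✓ 000111✓ 001000✓ 001100✓ 001101✓ 001110✓ 010011✓ 010101✓ 010111✓ 011000✓ 011100✓ 011101✓ 011110✓ 011111✓ 100010✓ 100100✓ 100110✓ 101001✓ 101011✓ 101111✓ 110010✓ 110101✓ 110110✓ 111001✓ 111011✓ 111101✓ 111110✓
Round 1: -00100 -10101✓ -11101✓ -11110 0-0101✓ 0-0111✓ 0-1000✓ 0-1100✓ 0-1101✓ 0-1110✓ 00-000✓ 00-100✓ 00-101✓ 000-00✓ 000-01✓ 00000-✓ 0001-1✓ 00010-✓ 001-00✓ 0011-0✓ 00110-✓ 01-101✓ 01-111✓ 010-11 0101-1✓ 011-00✓ 0111-0✓ 0111-1✓ 01110-✓ 01111-✓ 1-0010✓ 1-0110✓ 1-1001✓ 1-1011✓ 100-10✓ 1001-0 101-11 1010-1✓ 11-101✓ 11-110 110-10✓ 111-01 1110-1✓
Round 2: -1-101 0--101 0-01-1 0-1-00 0-11-0 0-110- 00--00 00-10- 000-0- 01-1-1 0111-- 1-0-10 1-10-1
PIs = {-00100, -1-101, -11110, 0--101, 0-01-1, 0-1-00, 0-11-0, 0-110-, 00--00, 00-10-, 000-0-, 01-1-1, 010-11, 0111--, 1-0-10, 1-10-1, 1001-0, 101-11, 11-110, 111-01}

-00100, -11110, 010-11, 1001-0, 101-11, 11-110, 111-01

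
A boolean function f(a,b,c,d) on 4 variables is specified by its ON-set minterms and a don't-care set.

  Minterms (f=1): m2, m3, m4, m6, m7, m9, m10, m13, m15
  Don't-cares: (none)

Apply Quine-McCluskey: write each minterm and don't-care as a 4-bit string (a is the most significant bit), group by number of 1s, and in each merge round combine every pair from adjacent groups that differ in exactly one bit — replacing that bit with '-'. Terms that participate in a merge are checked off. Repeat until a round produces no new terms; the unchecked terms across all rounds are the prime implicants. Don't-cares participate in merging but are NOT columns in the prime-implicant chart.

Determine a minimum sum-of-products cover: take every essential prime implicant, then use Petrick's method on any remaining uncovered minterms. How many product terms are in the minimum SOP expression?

5

[col 0] 0010*, 0011*, 0100*, 0110*, 0111*, 1001*, 1010*, 1101*, 1111*
[col 1] -010, -111, 0-10*, 0-11*, 001-*, 01-0, 011-*, 1-01, 11-1
[col 2] 0-1-
Prime implicants: -010, -111, 0-1-, 01-0, 1-01, 11-1
PI chart (minterm → PIs covering it):
  2 | -010,0-1-
  3 | 0-1-  (sole → essential)
  4 | 01-0  (sole → essential)
  6 | 0-1-,01-0
  7 | -111,0-1-
  9 | 1-01  (sole → essential)
  10 | -010  (sole → essential)
  13 | 1-01,11-1
  15 | -111,11-1
Essential prime implicants: -010, 0-1-, 01-0, 1-01
Petrick residual → -111
Minimum SOP uses 5 PIs: b'cd' + bcd + a'c + a'bd' + ac'd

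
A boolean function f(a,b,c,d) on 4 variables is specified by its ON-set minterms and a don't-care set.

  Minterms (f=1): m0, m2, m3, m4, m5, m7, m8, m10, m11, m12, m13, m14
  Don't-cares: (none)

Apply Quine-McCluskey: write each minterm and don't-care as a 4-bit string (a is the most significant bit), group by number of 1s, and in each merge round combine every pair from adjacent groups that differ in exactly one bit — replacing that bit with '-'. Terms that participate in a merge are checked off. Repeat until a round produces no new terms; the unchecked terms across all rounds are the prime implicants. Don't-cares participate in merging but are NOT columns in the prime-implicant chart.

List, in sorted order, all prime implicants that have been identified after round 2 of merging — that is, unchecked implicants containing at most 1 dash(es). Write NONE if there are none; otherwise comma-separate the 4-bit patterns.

0-11, 01-1

size-2^0 implicants → 0000(✓)  0010(✓)  0011(✓)  0100(✓)  0101(✓)  0111(✓)  1000(✓)  1010(✓)  1011(✓)  1100(✓)  1101(✓)  1110(✓)
size-2^1 implicants → -000(✓)  -010(✓)  -011(✓)  -100(✓)  -101(✓)  0-00(✓)  0-11  00-0(✓)  001-(✓)  01-1  010-(✓)  1-00(✓)  1-10(✓)  10-0(✓)  101-(✓)  11-0(✓)  110-(✓)
size-2^2 implicants → --00  -0-0  -01-  -10-  1--0
Unchecked terms (primes): --00, -0-0, -01-, -10-, 0-11, 01-1, 1--0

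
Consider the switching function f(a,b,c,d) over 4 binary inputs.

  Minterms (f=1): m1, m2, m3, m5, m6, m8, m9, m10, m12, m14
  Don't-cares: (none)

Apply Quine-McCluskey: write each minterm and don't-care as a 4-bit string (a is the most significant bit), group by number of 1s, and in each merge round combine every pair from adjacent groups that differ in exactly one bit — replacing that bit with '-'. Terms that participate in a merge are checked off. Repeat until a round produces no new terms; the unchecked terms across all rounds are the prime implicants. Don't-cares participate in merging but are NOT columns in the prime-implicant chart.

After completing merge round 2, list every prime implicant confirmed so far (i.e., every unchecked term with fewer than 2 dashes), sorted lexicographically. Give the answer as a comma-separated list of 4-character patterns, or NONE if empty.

-001, 0-01, 00-1, 001-, 100-

size-2^0 implicants → 0001(✓)  0010(✓)  0011(✓)  0101(✓)  0110(✓)  1000(✓)  1001(✓)  1010(✓)  1100(✓)  1110(✓)
size-2^1 implicants → -001  -010(✓)  -110(✓)  0-01  0-10(✓)  00-1  001-  1-00(✓)  1-10(✓)  10-0(✓)  100-  11-0(✓)
size-2^2 implicants → --10  1--0
Unchecked terms (primes): --10, -001, 0-01, 00-1, 001-, 1--0, 100-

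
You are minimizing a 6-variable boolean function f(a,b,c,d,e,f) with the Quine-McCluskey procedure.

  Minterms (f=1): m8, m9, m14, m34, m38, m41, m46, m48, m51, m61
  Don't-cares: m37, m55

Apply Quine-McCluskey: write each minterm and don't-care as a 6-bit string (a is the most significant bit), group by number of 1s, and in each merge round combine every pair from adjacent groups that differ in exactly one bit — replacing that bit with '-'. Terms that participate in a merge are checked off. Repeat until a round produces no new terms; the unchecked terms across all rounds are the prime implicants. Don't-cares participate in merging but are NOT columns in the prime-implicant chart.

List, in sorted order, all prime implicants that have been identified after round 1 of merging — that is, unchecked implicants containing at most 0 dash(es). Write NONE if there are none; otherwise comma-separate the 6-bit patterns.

100101, 110000, 111101

[col 0] 001000*, 001001*, 001110*, 100010*, 100101, 100110*, 101001*, 101110*, 110000, 110011*, 110111*, 111101
[col 1] -01001, -01110, 00100-, 10-110, 100-10, 110-11
Prime implicants: -01001, -01110, 00100-, 10-110, 100-10, 100101, 110-11, 110000, 111101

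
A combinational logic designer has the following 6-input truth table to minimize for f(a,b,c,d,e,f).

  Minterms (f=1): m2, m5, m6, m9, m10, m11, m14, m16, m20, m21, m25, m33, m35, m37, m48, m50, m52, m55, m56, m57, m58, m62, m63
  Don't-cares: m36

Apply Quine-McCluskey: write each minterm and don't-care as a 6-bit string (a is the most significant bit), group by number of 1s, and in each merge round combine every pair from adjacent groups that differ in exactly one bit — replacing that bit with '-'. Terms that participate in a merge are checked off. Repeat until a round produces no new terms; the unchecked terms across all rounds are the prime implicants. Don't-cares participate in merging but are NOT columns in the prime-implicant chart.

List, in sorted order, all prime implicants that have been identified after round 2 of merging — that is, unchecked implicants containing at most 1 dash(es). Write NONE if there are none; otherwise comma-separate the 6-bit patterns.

Round 0: 000010✓ 000101✓ 000110✓ 001001✓ 001010✓ 001011✓ 001110✓ 010000✓ 010100✓ 010101✓ 011001✓ 100001✓ 100011✓ 100100✓ 100101✓ 110000✓ 110010✓ 110100✓ 110111✓ 111000✓ 111001✓ 111010✓ 111110✓ 111111✓
Round 1: -00101 -10000✓ -10100✓ -11001 0-0101 0-1001 00-010✓ 00-110✓ 000-10✓ 001-10✓ 0010-1 00101- 010-00✓ 01010- 1-0100 100-01 1000-1 10010- 11-000✓ 11-010✓ 11-111 110-00✓ 1100-0✓ 111-10 1110-0✓ 11100- 11111-
Round 2: -10-00 00--10 11-0-0
PIs = {-00101, -10-00, -11001, 0-0101, 0-1001, 00--10, 0010-1, 00101-, 01010-, 1-0100, 100-01, 1000-1, 10010-, 11-0-0, 11-111, 111-10, 11100-, 11111-}

-00101, -11001, 0-0101, 0-1001, 0010-1, 00101-, 01010-, 1-0100, 100-01, 1000-1, 10010-, 11-111, 111-10, 11100-, 11111-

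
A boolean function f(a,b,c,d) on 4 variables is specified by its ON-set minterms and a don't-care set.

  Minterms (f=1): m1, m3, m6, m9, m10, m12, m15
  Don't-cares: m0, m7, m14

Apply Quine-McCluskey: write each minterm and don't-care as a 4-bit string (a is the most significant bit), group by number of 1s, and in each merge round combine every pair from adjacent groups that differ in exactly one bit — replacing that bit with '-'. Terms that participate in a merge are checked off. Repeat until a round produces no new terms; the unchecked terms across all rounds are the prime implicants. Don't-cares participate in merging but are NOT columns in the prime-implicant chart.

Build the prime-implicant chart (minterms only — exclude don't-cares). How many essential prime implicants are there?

4

[col 0] 0000*, 0001*, 0011*, 0110*, 0111*, 1001*, 1010*, 1100*, 1110*, 1111*
[col 1] -001, -110*, -111*, 0-11, 00-1, 000-, 011-*, 1-10, 11-0, 111-*
[col 2] -11-
Prime implicants: -001, -11-, 0-11, 00-1, 000-, 1-10, 11-0
PI chart (minterm → PIs covering it):
  1 | -001,00-1,000-
  3 | 0-11,00-1
  6 | -11-  (sole → essential)
  9 | -001  (sole → essential)
  10 | 1-10  (sole → essential)
  12 | 11-0  (sole → essential)
  15 | -11-  (sole → essential)
Essential prime implicants: -001, -11-, 1-10, 11-0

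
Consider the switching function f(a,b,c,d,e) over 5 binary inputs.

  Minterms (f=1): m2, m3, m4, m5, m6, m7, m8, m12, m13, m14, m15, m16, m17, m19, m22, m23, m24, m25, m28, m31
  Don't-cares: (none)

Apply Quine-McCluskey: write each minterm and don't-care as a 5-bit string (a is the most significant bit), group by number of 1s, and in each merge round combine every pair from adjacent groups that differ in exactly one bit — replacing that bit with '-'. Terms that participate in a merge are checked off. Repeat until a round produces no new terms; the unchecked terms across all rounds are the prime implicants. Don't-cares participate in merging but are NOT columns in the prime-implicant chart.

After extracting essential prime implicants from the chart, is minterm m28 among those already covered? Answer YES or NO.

size-2^0 implicants → 00010(✓)  00011(✓)  00100(✓)  00101(✓)  00110(✓)  00111(✓)  01000(✓)  01100(✓)  01101(✓)  01110(✓)  01111(✓)  10000(✓)  10001(✓)  10011(✓)  10110(✓)  10111(✓)  11000(✓)  11001(✓)  11100(✓)  11111(✓)
size-2^1 implicants → -0011(✓)  -0110(✓)  -0111(✓)  -1000(✓)  -1100(✓)  -1111(✓)  0-100(✓)  0-101(✓)  0-110(✓)  0-111(✓)  00-10(✓)  00-11(✓)  0001-(✓)  001-0(✓)  001-1(✓)  0010-(✓)  0011-(✓)  01-00(✓)  011-0(✓)  011-1(✓)  0110-(✓)  0111-(✓)  1-000(✓)  1-001(✓)  1-111(✓)  10-11(✓)  100-1  1000-(✓)  1011-(✓)  11-00(✓)  1100-(✓)
size-2^2 implicants → --111  -0-11  -011-  -1-00  0-1-0(✓)  0-1-1(✓)  0-10-(✓)  0-11-(✓)  00-1-  001--(✓)  011--(✓)  1-00-
size-2^3 implicants → 0-1--
Unchecked terms (primes): --111, -0-11, -011-, -1-00, 0-1--, 00-1-, 1-00-, 100-1
Minterm coverage:
  m2 ⊆ 00-1- [E]
  m3 ⊆ -0-11,00-1-
  m4 ⊆ 0-1-- [E]
  m5 ⊆ 0-1-- [E]
  m6 ⊆ -011-,0-1--,00-1-
  m7 ⊆ --111,-0-11,-011-,0-1--,00-1-
  m8 ⊆ -1-00 [E]
  m12 ⊆ -1-00,0-1--
  m13 ⊆ 0-1-- [E]
  m14 ⊆ 0-1-- [E]
  m15 ⊆ --111,0-1--
  m16 ⊆ 1-00- [E]
  m17 ⊆ 1-00-,100-1
  m19 ⊆ -0-11,100-1
  m22 ⊆ -011- [E]
  m23 ⊆ --111,-0-11,-011-
  m24 ⊆ -1-00,1-00-
  m25 ⊆ 1-00- [E]
  m28 ⊆ -1-00 [E]
  m31 ⊆ --111 [E]
E = {--111, -011-, -1-00, 0-1--, 00-1-, 1-00-}

YES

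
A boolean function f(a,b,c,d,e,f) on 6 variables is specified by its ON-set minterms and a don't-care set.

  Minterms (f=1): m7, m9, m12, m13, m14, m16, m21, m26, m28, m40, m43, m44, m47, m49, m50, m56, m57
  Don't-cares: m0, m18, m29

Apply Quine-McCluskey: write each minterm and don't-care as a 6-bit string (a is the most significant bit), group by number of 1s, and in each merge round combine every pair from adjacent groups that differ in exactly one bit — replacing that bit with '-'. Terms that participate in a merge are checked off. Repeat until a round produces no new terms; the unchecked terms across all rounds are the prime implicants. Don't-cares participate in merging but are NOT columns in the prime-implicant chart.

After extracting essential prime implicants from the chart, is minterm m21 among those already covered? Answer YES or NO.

size-2^0 implicants → 000000(✓)  000111  001001(✓)  001100(✓)  001101(✓)  001110(✓)  010000(✓)  010010(✓)  010101(✓)  011010(✓)  011100(✓)  011101(✓)  101000(✓)  101011(✓)  101100(✓)  101111(✓)  110001(✓)  110010(✓)  111000(✓)  111001(✓)
size-2^1 implicants → -01100  -10010  0-0000  0-1100(✓)  0-1101(✓)  001-01  0011-0  00110-(✓)  01-010  01-101  0100-0  01110-(✓)  1-1000  101-00  101-11  11-001  11100-
size-2^2 implicants → 0-110-
Unchecked terms (primes): -01100, -10010, 0-0000, 0-110-, 000111, 001-01, 0011-0, 01-010, 01-101, 0100-0, 1-1000, 101-00, 101-11, 11-001, 11100-
Minterm coverage:
  m7 ⊆ 000111 [E]
  m9 ⊆ 001-01 [E]
  m12 ⊆ -01100,0-110-,0011-0
  m13 ⊆ 0-110-,001-01
  m14 ⊆ 0011-0 [E]
  m16 ⊆ 0-0000,0100-0
  m21 ⊆ 01-101 [E]
  m26 ⊆ 01-010 [E]
  m28 ⊆ 0-110- [E]
  m40 ⊆ 1-1000,101-00
  m43 ⊆ 101-11 [E]
  m44 ⊆ -01100,101-00
  m47 ⊆ 101-11 [E]
  m49 ⊆ 11-001 [E]
  m50 ⊆ -10010 [E]
  m56 ⊆ 1-1000,11100-
  m57 ⊆ 11-001,11100-
E = {-10010, 0-110-, 000111, 001-01, 0011-0, 01-010, 01-101, 101-11, 11-001}

YES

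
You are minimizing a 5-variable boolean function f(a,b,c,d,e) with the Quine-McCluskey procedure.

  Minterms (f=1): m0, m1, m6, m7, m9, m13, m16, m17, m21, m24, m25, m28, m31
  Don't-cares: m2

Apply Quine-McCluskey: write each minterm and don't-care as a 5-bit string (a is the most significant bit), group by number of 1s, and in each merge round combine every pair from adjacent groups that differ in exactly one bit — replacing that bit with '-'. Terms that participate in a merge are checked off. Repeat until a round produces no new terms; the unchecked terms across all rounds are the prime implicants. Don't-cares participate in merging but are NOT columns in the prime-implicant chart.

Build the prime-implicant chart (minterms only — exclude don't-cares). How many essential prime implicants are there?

5

Round 0: 00000✓ 00001✓ 00010✓ 00110✓ 00111✓ 01001✓ 01101✓ 10000✓ 10001✓ 10101✓ 11000✓ 11001✓ 11100✓ 11111
Round 1: -0000✓ -0001✓ -1001✓ 0-001✓ 00-10 000-0 0000-✓ 0011- 01-01 1-000✓ 1-001✓ 10-01 1000-✓ 11-00 1100-✓
Round 2: --001 -000- 1-00-
PIs = {--001, -000-, 00-10, 000-0, 0011-, 01-01, 1-00-, 10-01, 11-00, 11111}
Coverage chart:
  m0: -000-,000-0
  m1: --001,-000-
  m6: 00-10,0011-
  m7: 0011- ←essential
  m9: --001,01-01
  m13: 01-01 ←essential
  m16: -000-,1-00-
  m17: --001,-000-,1-00-,10-01
  m21: 10-01 ←essential
  m24: 1-00-,11-00
  m25: --001,1-00-
  m28: 11-00 ←essential
  m31: 11111 ←essential
Essential: 0011-, 01-01, 10-01, 11-00, 11111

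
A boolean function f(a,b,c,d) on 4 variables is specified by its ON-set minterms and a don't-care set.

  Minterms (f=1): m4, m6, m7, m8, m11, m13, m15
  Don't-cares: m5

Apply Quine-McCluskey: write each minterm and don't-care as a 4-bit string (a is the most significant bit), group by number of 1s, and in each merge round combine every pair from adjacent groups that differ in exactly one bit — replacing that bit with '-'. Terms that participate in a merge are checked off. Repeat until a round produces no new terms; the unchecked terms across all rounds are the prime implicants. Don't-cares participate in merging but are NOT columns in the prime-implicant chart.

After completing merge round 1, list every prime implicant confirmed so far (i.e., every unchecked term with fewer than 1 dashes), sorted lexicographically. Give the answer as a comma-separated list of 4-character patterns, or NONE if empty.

1000

Round 0: 0100✓ 0101✓ 0110✓ 0111✓ 1000 1011✓ 1101✓ 1111✓
Round 1: -101✓ -111✓ 01-0✓ 01-1✓ 010-✓ 011-✓ 1-11 11-1✓
Round 2: -1-1 01--
PIs = {-1-1, 01--, 1-11, 1000}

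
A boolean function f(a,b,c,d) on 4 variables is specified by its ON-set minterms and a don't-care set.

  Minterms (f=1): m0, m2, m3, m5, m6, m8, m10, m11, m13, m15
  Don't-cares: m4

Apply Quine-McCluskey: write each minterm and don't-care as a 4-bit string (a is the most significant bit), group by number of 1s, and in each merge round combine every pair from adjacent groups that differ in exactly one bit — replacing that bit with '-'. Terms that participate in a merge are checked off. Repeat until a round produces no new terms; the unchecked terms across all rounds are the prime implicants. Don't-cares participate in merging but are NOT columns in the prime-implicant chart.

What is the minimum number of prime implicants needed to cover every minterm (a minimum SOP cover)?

[col 0] 0000*, 0010*, 0011*, 0100*, 0101*, 0110*, 1000*, 1010*, 1011*, 1101*, 1111*
[col 1] -000*, -010*, -011*, -101, 0-00*, 0-10*, 00-0*, 001-*, 01-0*, 010-, 1-11, 10-0*, 101-*, 11-1
[col 2] -0-0, -01-, 0--0
Prime implicants: -0-0, -01-, -101, 0--0, 010-, 1-11, 11-1
PI chart (minterm → PIs covering it):
  0 | -0-0,0--0
  2 | -0-0,-01-,0--0
  3 | -01-  (sole → essential)
  5 | -101,010-
  6 | 0--0  (sole → essential)
  8 | -0-0  (sole → essential)
  10 | -0-0,-01-
  11 | -01-,1-11
  13 | -101,11-1
  15 | 1-11,11-1
Essential prime implicants: -0-0, -01-, 0--0
Petrick residual → -101, 1-11
Minimum SOP uses 5 PIs: b'd' + b'c + bc'd + a'd' + acd

5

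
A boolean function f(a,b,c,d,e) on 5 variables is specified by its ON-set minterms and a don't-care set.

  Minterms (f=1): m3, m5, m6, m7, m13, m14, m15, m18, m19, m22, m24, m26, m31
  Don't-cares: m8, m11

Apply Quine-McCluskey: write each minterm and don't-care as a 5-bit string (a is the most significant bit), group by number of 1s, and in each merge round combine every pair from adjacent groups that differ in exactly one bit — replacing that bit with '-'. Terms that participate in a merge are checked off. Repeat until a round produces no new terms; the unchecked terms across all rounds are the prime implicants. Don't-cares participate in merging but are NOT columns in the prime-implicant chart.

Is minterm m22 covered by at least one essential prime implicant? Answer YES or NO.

size-2^0 implicants → 00011(✓)  00101(✓)  00110(✓)  00111(✓)  01000(✓)  01011(✓)  01101(✓)  01110(✓)  01111(✓)  10010(✓)  10011(✓)  10110(✓)  11000(✓)  11010(✓)  11111(✓)
size-2^1 implicants → -0011  -0110  -1000  -1111  0-011(✓)  0-101(✓)  0-110(✓)  0-111(✓)  00-11(✓)  001-1(✓)  0011-(✓)  01-11(✓)  011-1(✓)  0111-(✓)  1-010  10-10  1001-  110-0
size-2^2 implicants → 0--11  0-1-1  0-11-
Unchecked terms (primes): -0011, -0110, -1000, -1111, 0--11, 0-1-1, 0-11-, 1-010, 10-10, 1001-, 110-0
Minterm coverage:
  m3 ⊆ -0011,0--11
  m5 ⊆ 0-1-1 [E]
  m6 ⊆ -0110,0-11-
  m7 ⊆ 0--11,0-1-1,0-11-
  m13 ⊆ 0-1-1 [E]
  m14 ⊆ 0-11- [E]
  m15 ⊆ -1111,0--11,0-1-1,0-11-
  m18 ⊆ 1-010,10-10,1001-
  m19 ⊆ -0011,1001-
  m22 ⊆ -0110,10-10
  m24 ⊆ -1000,110-0
  m26 ⊆ 1-010,110-0
  m31 ⊆ -1111 [E]
E = {-1111, 0-1-1, 0-11-}

NO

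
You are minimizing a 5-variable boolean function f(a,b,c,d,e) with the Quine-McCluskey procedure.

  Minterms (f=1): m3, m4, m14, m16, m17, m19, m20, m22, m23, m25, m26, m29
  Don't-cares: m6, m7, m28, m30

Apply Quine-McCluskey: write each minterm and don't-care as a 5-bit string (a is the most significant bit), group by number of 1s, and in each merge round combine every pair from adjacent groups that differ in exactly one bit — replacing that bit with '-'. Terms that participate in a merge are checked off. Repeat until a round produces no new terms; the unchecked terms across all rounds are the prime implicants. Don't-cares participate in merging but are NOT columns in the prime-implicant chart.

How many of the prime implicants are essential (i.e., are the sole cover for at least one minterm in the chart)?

Round 0: 00011✓ 00100✓ 00110✓ 00111✓ 01110✓ 10000✓ 10001✓ 10011✓ 10100✓ 10110✓ 10111✓ 11001✓ 11010✓ 11100✓ 11101✓ 11110✓
Round 1: -0011✓ -0100✓ -0110✓ -0111✓ -1110✓ 0-110✓ 00-11✓ 001-0✓ 0011-✓ 1-001 1-100✓ 1-110✓ 10-00 10-11✓ 100-1 1000- 101-0✓ 1011-✓ 11-01 11-10 111-0✓ 1110-
Round 2: --110 -0-11 -01-0 -011- 1-1-0
PIs = {--110, -0-11, -01-0, -011-, 1-001, 1-1-0, 10-00, 100-1, 1000-, 11-01, 11-10, 1110-}
Coverage chart:
  m3: -0-11 ←essential
  m4: -01-0 ←essential
  m14: --110 ←essential
  m16: 10-00,1000-
  m17: 1-001,100-1,1000-
  m19: -0-11,100-1
  m20: -01-0,1-1-0,10-00
  m22: --110,-01-0,-011-,1-1-0
  m23: -0-11,-011-
  m25: 1-001,11-01
  m26: 11-10 ←essential
  m29: 11-01,1110-
Essential: --110, -0-11, -01-0, 11-10

4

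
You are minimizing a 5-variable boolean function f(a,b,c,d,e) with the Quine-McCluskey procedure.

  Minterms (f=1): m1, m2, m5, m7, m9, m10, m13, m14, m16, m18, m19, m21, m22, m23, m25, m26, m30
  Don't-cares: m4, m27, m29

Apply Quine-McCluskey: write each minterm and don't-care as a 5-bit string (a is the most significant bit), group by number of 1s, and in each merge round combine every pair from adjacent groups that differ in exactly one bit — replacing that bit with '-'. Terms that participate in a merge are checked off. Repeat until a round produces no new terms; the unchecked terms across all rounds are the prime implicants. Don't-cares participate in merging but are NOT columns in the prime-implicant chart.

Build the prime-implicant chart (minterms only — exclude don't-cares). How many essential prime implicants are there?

5

Round 0: 00001✓ 00010✓ 00100✓ 00101✓ 00111✓ 01001✓ 01010✓ 01101✓ 01110✓ 10000✓ 10010✓ 10011✓ 10101✓ 10110✓ 10111✓ 11001✓ 11010✓ 11011✓ 11101✓ 11110✓
Round 1: -0010✓ -0101✓ -0111✓ -1001✓ -1010✓ -1101✓ -1110✓ 0-001✓ 0-010✓ 0-101✓ 00-01✓ 001-1✓ 0010- 01-01✓ 01-10✓ 1-010✓ 1-011✓ 1-101✓ 1-110✓ 10-10✓ 10-11✓ 100-0 1001-✓ 101-1✓ 1011-✓ 11-01✓ 11-10✓ 110-1 1101-✓
Round 2: --010 --101 -01-1 -1-01 -1-10 0--01 1--10 1-01- 10-1-
PIs = {--010, --101, -01-1, -1-01, -1-10, 0--01, 0010-, 1--10, 1-01-, 10-1-, 100-0, 110-1}
Coverage chart:
  m1: 0--01 ←essential
  m2: --010 ←essential
  m5: --101,-01-1,0--01,0010-
  m7: -01-1 ←essential
  m9: -1-01,0--01
  m10: --010,-1-10
  m13: --101,-1-01,0--01
  m14: -1-10 ←essential
  m16: 100-0 ←essential
  m18: --010,1--10,1-01-,10-1-,100-0
  m19: 1-01-,10-1-
  m21: --101,-01-1
  m22: 1--10,10-1-
  m23: -01-1,10-1-
  m25: -1-01,110-1
  m26: --010,-1-10,1--10,1-01-
  m30: -1-10,1--10
Essential: --010, -01-1, -1-10, 0--01, 100-0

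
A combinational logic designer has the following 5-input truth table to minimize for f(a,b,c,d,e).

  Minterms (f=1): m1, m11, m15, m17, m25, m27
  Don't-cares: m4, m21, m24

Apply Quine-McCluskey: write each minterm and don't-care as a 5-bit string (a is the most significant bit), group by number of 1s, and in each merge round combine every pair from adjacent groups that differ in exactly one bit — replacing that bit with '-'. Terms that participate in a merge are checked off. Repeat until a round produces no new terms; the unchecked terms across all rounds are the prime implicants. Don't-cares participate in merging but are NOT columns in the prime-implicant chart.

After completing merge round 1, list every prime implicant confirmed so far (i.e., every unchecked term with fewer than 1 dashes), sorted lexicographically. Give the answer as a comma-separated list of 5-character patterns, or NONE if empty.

size-2^0 implicants → 00001(✓)  00100  01011(✓)  01111(✓)  10001(✓)  10101(✓)  11000(✓)  11001(✓)  11011(✓)
size-2^1 implicants → -0001  -1011  01-11  1-001  10-01  110-1  1100-
Unchecked terms (primes): -0001, -1011, 00100, 01-11, 1-001, 10-01, 110-1, 1100-

00100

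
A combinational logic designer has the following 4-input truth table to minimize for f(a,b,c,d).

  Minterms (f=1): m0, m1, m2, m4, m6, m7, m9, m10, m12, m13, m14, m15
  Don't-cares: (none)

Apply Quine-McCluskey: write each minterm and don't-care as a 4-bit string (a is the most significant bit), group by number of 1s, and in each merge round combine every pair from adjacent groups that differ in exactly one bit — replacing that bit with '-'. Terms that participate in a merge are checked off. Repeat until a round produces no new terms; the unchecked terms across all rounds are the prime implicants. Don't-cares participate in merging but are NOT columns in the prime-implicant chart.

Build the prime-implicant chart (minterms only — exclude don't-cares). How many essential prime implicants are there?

size-2^0 implicants → 0000(✓)  0001(✓)  0010(✓)  0100(✓)  0110(✓)  0111(✓)  1001(✓)  1010(✓)  1100(✓)  1101(✓)  1110(✓)  1111(✓)
size-2^1 implicants → -001  -010(✓)  -100(✓)  -110(✓)  -111(✓)  0-00(✓)  0-10(✓)  00-0(✓)  000-  01-0(✓)  011-(✓)  1-01  1-10(✓)  11-0(✓)  11-1(✓)  110-(✓)  111-(✓)
size-2^2 implicants → --10  -1-0  -11-  0--0  11--
Unchecked terms (primes): --10, -001, -1-0, -11-, 0--0, 000-, 1-01, 11--
Minterm coverage:
  m0 ⊆ 0--0,000-
  m1 ⊆ -001,000-
  m2 ⊆ --10,0--0
  m4 ⊆ -1-0,0--0
  m6 ⊆ --10,-1-0,-11-,0--0
  m7 ⊆ -11- [E]
  m9 ⊆ -001,1-01
  m10 ⊆ --10 [E]
  m12 ⊆ -1-0,11--
  m13 ⊆ 1-01,11--
  m14 ⊆ --10,-1-0,-11-,11--
  m15 ⊆ -11-,11--
E = {--10, -11-}

2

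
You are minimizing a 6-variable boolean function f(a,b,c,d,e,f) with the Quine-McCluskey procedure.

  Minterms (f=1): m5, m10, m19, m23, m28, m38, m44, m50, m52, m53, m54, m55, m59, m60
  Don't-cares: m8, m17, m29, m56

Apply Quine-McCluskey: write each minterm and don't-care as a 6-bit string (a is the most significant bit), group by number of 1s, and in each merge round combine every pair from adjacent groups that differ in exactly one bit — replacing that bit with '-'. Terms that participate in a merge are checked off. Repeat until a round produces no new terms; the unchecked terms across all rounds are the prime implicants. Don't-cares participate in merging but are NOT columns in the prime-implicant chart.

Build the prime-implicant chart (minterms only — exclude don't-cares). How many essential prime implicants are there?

Round 0: 000101 001000✓ 001010✓ 010001✓ 010011✓ 010111✓ 011100✓ 011101✓ 100110✓ 101100✓ 110010✓ 110100✓ 110101✓ 110110✓ 110111✓ 111000✓ 111011 111100✓
Round 1: -10111 -11100 0010-0 010-11 0100-1 01110- 1-0110 1-1100 11-100 110-10 1101-0✓ 1101-1✓ 11010-✓ 11011-✓ 111-00
Round 2: 1101--
PIs = {-10111, -11100, 000101, 0010-0, 010-11, 0100-1, 01110-, 1-0110, 1-1100, 11-100, 110-10, 1101--, 111-00, 111011}
Coverage chart:
  m5: 000101 ←essential
  m10: 0010-0 ←essential
  m19: 010-11,0100-1
  m23: -10111,010-11
  m28: -11100,01110-
  m38: 1-0110 ←essential
  m44: 1-1100 ←essential
  m50: 110-10 ←essential
  m52: 11-100,1101--
  m53: 1101-- ←essential
  m54: 1-0110,110-10,1101--
  m55: -10111,1101--
  m59: 111011 ←essential
  m60: -11100,1-1100,11-100,111-00
Essential: 000101, 0010-0, 1-0110, 1-1100, 110-10, 1101--, 111011

7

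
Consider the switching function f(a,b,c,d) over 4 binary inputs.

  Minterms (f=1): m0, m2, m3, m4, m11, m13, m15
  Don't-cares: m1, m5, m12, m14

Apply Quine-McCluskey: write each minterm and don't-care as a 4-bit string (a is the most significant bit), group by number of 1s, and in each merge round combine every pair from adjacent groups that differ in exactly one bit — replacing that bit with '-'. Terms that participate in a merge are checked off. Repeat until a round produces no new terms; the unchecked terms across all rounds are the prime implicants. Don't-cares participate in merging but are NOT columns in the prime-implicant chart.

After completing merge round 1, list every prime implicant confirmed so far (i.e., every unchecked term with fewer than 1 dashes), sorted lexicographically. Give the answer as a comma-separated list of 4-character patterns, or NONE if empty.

Round 0: 0000✓ 0001✓ 0010✓ 0011✓ 0100✓ 0101✓ 1011✓ 1100✓ 1101✓ 1110✓ 1111✓
Round 1: -011 -100✓ -101✓ 0-00✓ 0-01✓ 00-0✓ 00-1✓ 000-✓ 001-✓ 010-✓ 1-11 11-0✓ 11-1✓ 110-✓ 111-✓
Round 2: -10- 0-0- 00-- 11--
PIs = {-011, -10-, 0-0-, 00--, 1-11, 11--}

NONE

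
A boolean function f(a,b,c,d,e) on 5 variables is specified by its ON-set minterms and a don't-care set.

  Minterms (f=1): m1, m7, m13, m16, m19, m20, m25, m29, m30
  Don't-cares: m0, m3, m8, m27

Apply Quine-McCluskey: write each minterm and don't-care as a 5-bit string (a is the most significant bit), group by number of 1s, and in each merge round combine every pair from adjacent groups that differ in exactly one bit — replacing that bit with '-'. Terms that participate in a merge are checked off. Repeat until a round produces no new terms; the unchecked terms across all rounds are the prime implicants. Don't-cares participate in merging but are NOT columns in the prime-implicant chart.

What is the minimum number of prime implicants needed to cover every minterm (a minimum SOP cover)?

Round 0: 00000✓ 00001✓ 00011✓ 00111✓ 01000✓ 01101✓ 10000✓ 10011✓ 10100✓ 11001✓ 11011✓ 11101✓ 11110
Round 1: -0000 -0011 -1101 0-000 00-11 000-1 0000- 1-011 10-00 11-01 110-1
PIs = {-0000, -0011, -1101, 0-000, 00-11, 000-1, 0000-, 1-011, 10-00, 11-01, 110-1, 11110}
Coverage chart:
  m1: 000-1,0000-
  m7: 00-11 ←essential
  m13: -1101 ←essential
  m16: -0000,10-00
  m19: -0011,1-011
  m20: 10-00 ←essential
  m25: 11-01,110-1
  m29: -1101,11-01
  m30: 11110 ←essential
Essential: -1101, 00-11, 10-00, 11110
Petrick residual → -0011, 000-1, 11-01
Min cover (7 terms): b'c'de + bcd'e + a'b'de + a'b'c'e + ab'd'e' + abd'e + abcde'

7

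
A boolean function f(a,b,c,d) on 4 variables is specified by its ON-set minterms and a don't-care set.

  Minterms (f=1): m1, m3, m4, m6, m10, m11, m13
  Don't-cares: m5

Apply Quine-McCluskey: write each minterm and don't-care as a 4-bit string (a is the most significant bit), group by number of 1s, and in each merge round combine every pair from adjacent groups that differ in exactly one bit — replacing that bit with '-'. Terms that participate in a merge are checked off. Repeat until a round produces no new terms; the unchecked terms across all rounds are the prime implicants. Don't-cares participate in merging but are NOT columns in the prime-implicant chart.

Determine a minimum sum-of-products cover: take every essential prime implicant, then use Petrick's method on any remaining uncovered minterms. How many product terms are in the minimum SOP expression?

4

Round 0: 0001✓ 0011✓ 0100✓ 0101✓ 0110✓ 1010✓ 1011✓ 1101✓
Round 1: -011 -101 0-01 00-1 01-0 010- 101-
PIs = {-011, -101, 0-01, 00-1, 01-0, 010-, 101-}
Coverage chart:
  m1: 0-01,00-1
  m3: -011,00-1
  m4: 01-0,010-
  m6: 01-0 ←essential
  m10: 101- ←essential
  m11: -011,101-
  m13: -101 ←essential
Essential: -101, 01-0, 101-
Petrick residual → 00-1
Min cover (4 terms): bc'd + a'b'd + a'bd' + ab'c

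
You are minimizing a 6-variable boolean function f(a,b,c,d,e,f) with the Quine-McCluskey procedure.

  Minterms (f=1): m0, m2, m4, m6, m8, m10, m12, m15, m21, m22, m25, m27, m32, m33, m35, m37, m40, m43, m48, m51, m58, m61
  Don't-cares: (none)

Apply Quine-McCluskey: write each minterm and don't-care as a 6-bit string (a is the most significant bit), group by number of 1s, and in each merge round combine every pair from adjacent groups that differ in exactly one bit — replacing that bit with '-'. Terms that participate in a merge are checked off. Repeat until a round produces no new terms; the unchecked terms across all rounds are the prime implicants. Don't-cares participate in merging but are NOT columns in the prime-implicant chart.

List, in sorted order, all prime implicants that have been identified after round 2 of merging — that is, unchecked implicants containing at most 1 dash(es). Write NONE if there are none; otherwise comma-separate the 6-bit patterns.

0-0110, 001111, 010101, 0110-1, 1-0000, 1-0011, 10-011, 100-01, 1000-1, 10000-, 111010, 111101

Round 0: 000000✓ 000010✓ 000100✓ 000110✓ 001000✓ 001010✓ 001100✓ 001111 010101 010110✓ 011001✓ 011011✓ 100000✓ 100001✓ 100011✓ 100101✓ 101000✓ 101011✓ 110000✓ 110011✓ 111010 111101
Round 1: -00000✓ -01000✓ 0-0110 00-000✓ 00-010✓ 00-100✓ 000-00✓ 000-10✓ 0000-0✓ 0001-0✓ 001-00✓ 0010-0✓ 0110-1 1-0000 1-0011 10-000✓ 10-011 100-01 1000-1 10000-
Round 2: -0-000 00--00 00-0-0 000--0
PIs = {-0-000, 0-0110, 00--00, 00-0-0, 000--0, 001111, 010101, 0110-1, 1-0000, 1-0011, 10-011, 100-01, 1000-1, 10000-, 111010, 111101}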